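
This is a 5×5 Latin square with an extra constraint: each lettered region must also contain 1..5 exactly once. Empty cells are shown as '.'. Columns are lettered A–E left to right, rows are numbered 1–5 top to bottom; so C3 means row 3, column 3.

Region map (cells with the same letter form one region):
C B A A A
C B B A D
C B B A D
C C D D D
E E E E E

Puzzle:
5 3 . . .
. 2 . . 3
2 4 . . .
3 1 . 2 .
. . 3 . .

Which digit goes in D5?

4

A2 = 4 (sole candidate).
A5 = 1 (sole candidate).
B5 = 5 (sole candidate).
D5 = 4: row 5 has {1,3,5}; col 4 has {2}; region has {1,3,5} → only 4 remains.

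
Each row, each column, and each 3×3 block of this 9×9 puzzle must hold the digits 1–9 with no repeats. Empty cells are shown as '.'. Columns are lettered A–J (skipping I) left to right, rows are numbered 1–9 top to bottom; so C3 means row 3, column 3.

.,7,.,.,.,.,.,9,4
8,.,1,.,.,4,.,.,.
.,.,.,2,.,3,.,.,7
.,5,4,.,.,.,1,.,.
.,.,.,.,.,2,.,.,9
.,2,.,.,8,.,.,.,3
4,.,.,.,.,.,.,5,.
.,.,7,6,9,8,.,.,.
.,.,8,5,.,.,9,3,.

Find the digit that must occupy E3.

B3 = 4 (hidden single in row 3).
A8 = 5 (hidden single in row 8).
B8 = 3 (hidden single in row 8).
G2 = 3 (hidden single in row 2).
E9 = 4 (hidden single in row 9).
F9 = 7 (hidden single in row 9).
F7 = 1 (sole candidate).
D7 = 3 (sole candidate).
E7 = 2 (sole candidate).
G7 = 7 (hidden single in row 7).
J7 = 8 (hidden single in row 7).
H4 = 8 (hidden single in row 4).
G3 = 8 (hidden single in row 3).
D1 = 8 (hidden single in row 1).
E1 = 1 (hidden single in row 1).
H3 = 1 (hidden single in row 3).
J4 = 2 (hidden single in row 4).
J8 = 1 (sole candidate).
J9 = 6 (sole candidate).
J2 = 5 (sole candidate).
B9 = 1 (sole candidate).
A9 = 2 (sole candidate).
H2 = 2 (hidden single in row 2).
G1 = 6 (sole candidate).
H8 = 4 (sole candidate).
A1 = 3 (sole candidate).
F1 = 5 (sole candidate).
E3 = 6: row 3 has {1,2,3,4,7,8}; col 5 has {1,2,4,8,9}; box has {1,2,3,4,5,8} → only 6 remains.

6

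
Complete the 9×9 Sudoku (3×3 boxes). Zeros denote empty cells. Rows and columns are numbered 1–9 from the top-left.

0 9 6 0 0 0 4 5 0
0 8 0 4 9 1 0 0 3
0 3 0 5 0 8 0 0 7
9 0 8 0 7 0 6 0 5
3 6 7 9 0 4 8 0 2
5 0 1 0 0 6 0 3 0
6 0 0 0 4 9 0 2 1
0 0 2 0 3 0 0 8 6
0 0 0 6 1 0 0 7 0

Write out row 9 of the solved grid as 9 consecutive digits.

859612374

R1C5 = 2: row 1 has {4,5,6,9}; col 5 has {1,3,4,7,9}; box has {1,4,5,8,9} → only 2 remains.
R1C9 = 8: row 1 has {2,4,5,6,9}; col 9 has {1,2,3,5,6,7}; box has {3,4,5,7} → only 8 remains.
R2C3 = 5: row 2 has {1,3,4,8,9}; col 3 has {1,2,6,7,8}; box has {3,6,8,9} → only 5 remains.
R2C7 = 2: row 2 has {1,3,4,5,8,9}; col 7 has {4,6,8}; box has {3,4,5,7,8} → only 2 remains.
R2C8 = 6: row 2 has {1,2,3,4,5,8,9}; col 8 has {2,3,5,7,8}; box has {2,3,4,5,7,8} → only 6 remains.
R3C3 = 4: row 3 has {3,5,7,8}; col 3 has {1,2,5,6,7,8}; box has {3,5,6,8,9} → only 4 remains.
R3C5 = 6: row 3 has {3,4,5,7,8}; col 5 has {1,2,3,4,7,9}; box has {1,2,4,5,8,9} → only 6 remains.
R5C5 = 5: row 5 has {2,3,4,6,7,8,9}; col 5 has {1,2,3,4,6,7,9}; box has {4,6,7,9} → only 5 remains.
R5C8 = 1: row 5 has {2,3,4,5,6,7,8,9}; col 8 has {2,3,5,6,7,8}; box has {2,3,5,6,8} → only 1 remains.
R6C5 = 8: row 6 has {1,3,5,6}; col 5 has {1,2,3,4,5,6,7,9}; box has {4,5,6,7,9} → only 8 remains.
R7C3 = 3: row 7 has {1,2,4,6,9}; col 3 has {1,2,4,5,6,7,8}; box has {2,6} → only 3 remains.
R7C7 = 5: row 7 has {1,2,3,4,6,9}; col 7 has {2,4,6,8}; box has {1,2,6,7,8} → only 5 remains.
R8C4 = 7: row 8 has {2,3,6,8}; col 4 has {4,5,6,9}; box has {1,3,4,6,9} → only 7 remains.
R8C6 = 5: row 8 has {2,3,6,7,8}; col 6 has {1,4,6,8,9}; box has {1,3,4,6,7,9} → only 5 remains.
R8C7 = 9: row 8 has {2,3,5,6,7,8}; col 7 has {2,4,5,6,8}; box has {1,2,5,6,7,8} → only 9 remains.
R9C3 = 9: row 9 has {1,6,7}; col 3 has {1,2,3,4,5,6,7,8}; box has {2,3,6} → only 9 remains.
R9C6 = 2: row 9 has {1,6,7,9}; col 6 has {1,4,5,6,8,9}; box has {1,3,4,5,6,7,9} → only 2 remains.
R9C7 = 3: row 9 has {1,2,6,7,9}; col 7 has {2,4,5,6,8,9}; box has {1,2,5,6,7,8,9} → only 3 remains.
R9C9 = 4: row 9 has {1,2,3,6,7,9}; col 9 has {1,2,3,5,6,7,8}; box has {1,2,3,5,6,7,8,9} → only 4 remains.
R1C4 = 3: row 1 has {2,4,5,6,8,9}; col 4 has {4,5,6,7,9}; box has {1,2,4,5,6,8,9} → only 3 remains.
R1C6 = 7: row 1 has {2,3,4,5,6,8,9}; col 6 has {1,2,4,5,6,8,9}; box has {1,2,3,4,5,6,8,9} → only 7 remains.
R2C1 = 7: row 2 has {1,2,3,4,5,6,8,9}; col 1 has {3,5,6,9}; box has {3,4,5,6,8,9} → only 7 remains.
R3C7 = 1: row 3 has {3,4,5,6,7,8}; col 7 has {2,3,4,5,6,8,9}; box has {2,3,4,5,6,7,8} → only 1 remains.
R3C8 = 9: row 3 has {1,3,4,5,6,7,8}; col 8 has {1,2,3,5,6,7,8}; box has {1,2,3,4,5,6,7,8} → only 9 remains.
R4C6 = 3: row 4 has {5,6,7,8,9}; col 6 has {1,2,4,5,6,7,8,9}; box has {4,5,6,7,8,9} → only 3 remains.
R4C8 = 4: row 4 has {3,5,6,7,8,9}; col 8 has {1,2,3,5,6,7,8,9}; box has {1,2,3,5,6,8} → only 4 remains.
R6C4 = 2: row 6 has {1,3,5,6,8}; col 4 has {3,4,5,6,7,9}; box has {3,4,5,6,7,8,9} → only 2 remains.
R6C7 = 7: row 6 has {1,2,3,5,6,8}; col 7 has {1,2,3,4,5,6,8,9}; box has {1,2,3,4,5,6,8} → only 7 remains.
R6C9 = 9: row 6 has {1,2,3,5,6,7,8}; col 9 has {1,2,3,4,5,6,7,8}; box has {1,2,3,4,5,6,7,8} → only 9 remains.
R7C2 = 7: row 7 has {1,2,3,4,5,6,9}; col 2 has {3,6,8,9}; box has {2,3,6,9} → only 7 remains.
R7C4 = 8: row 7 has {1,2,3,4,5,6,7,9}; col 4 has {2,3,4,5,6,7,9}; box has {1,2,3,4,5,6,7,9} → only 8 remains.
R9C1 = 8: row 9 has {1,2,3,4,6,7,9}; col 1 has {3,5,6,7,9}; box has {2,3,6,7,9} → only 8 remains.
R9C2 = 5: row 9 has {1,2,3,4,6,7,8,9}; col 2 has {3,6,7,8,9}; box has {2,3,6,7,8,9} → only 5 remains.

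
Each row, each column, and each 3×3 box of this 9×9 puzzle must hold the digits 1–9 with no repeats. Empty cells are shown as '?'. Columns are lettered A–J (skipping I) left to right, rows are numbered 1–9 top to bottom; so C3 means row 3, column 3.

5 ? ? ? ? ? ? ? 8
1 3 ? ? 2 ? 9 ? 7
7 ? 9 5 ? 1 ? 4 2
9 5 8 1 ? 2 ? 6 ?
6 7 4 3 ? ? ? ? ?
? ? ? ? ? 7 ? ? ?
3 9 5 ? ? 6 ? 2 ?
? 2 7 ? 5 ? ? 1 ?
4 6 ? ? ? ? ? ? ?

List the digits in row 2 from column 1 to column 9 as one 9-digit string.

B1 = 4: row 1 has {5,8}; col 2 has {2,3,5,6,7,9}; box has {1,3,5,7,9} → only 4 remains.
H1 = 3: row 1 has {4,5,8}; col 8 has {1,2,4,6}; box has {2,4,7,8,9} → only 3 remains.
C2 = 6: row 2 has {1,2,3,7,9}; col 3 has {4,5,7,8,9}; box has {1,3,4,5,7,9} → only 6 remains.
H2 = 5: row 2 has {1,2,3,6,7,9}; col 8 has {1,2,3,4,6}; box has {2,3,4,7,8,9} → only 5 remains.
B3 = 8: row 3 has {1,2,4,5,7,9}; col 2 has {2,3,4,5,6,7,9}; box has {1,3,4,5,6,7,9} → only 8 remains.
G3 = 6: row 3 has {1,2,4,5,7,8,9}; col 7 has {9}; box has {2,3,4,5,7,8,9} → only 6 remains.
E4 = 4: row 4 has {1,2,5,6,8,9}; col 5 has {2,5}; box has {1,2,3,7} → only 4 remains.
J4 = 3: row 4 has {1,2,4,5,6,8,9}; col 9 has {2,7,8}; box has {6} → only 3 remains.
A6 = 2: row 6 has {7}; col 1 has {1,3,4,5,6,7,9}; box has {4,5,6,7,8,9} → only 2 remains.
B6 = 1: row 6 has {2,7}; col 2 has {2,3,4,5,6,7,8,9}; box has {2,4,5,6,7,8,9} → only 1 remains.
C6 = 3: row 6 has {1,2,7}; col 3 has {4,5,6,7,8,9}; box has {1,2,4,5,6,7,8,9} → only 3 remains.
J7 = 4: row 7 has {2,3,5,6,9}; col 9 has {2,3,7,8}; box has {1,2} → only 4 remains.
A8 = 8: row 8 has {1,2,5,7}; col 1 has {1,2,3,4,5,6,7,9}; box has {2,3,4,5,6,7,9} → only 8 remains.
G8 = 3: row 8 has {1,2,5,7,8}; col 7 has {6,9}; box has {1,2,4} → only 3 remains.
C9 = 1: row 9 has {4,6}; col 3 has {3,4,5,6,7,8,9}; box has {2,3,4,5,6,7,8,9} → only 1 remains.
C1 = 2: row 1 has {3,4,5,8}; col 3 has {1,3,4,5,6,7,8,9}; box has {1,3,4,5,6,7,8,9} → only 2 remains.
F1 = 9: row 1 has {2,3,4,5,8}; col 6 has {1,2,6,7}; box has {1,2,5} → only 9 remains.
G1 = 1: row 1 has {2,3,4,5,8,9}; col 7 has {3,6,9}; box has {2,3,4,5,6,7,8,9} → only 1 remains.
E3 = 3: row 3 has {1,2,4,5,6,7,8,9}; col 5 has {2,4,5}; box has {1,2,5,9} → only 3 remains.
G4 = 7: row 4 has {1,2,3,4,5,6,8,9}; col 7 has {1,3,6,9}; box has {3,6} → only 7 remains.
G7 = 8: row 7 has {2,3,4,5,6,9}; col 7 has {1,3,6,7,9}; box has {1,2,3,4} → only 8 remains.
F8 = 4: row 8 has {1,2,3,5,7,8}; col 6 has {1,2,6,7,9}; box has {5,6} → only 4 remains.
G9 = 5: row 9 has {1,4,6}; col 7 has {1,3,6,7,8,9}; box has {1,2,3,4,8} → only 5 remains.
J9 = 9: row 9 has {1,4,5,6}; col 9 has {2,3,4,7,8}; box has {1,2,3,4,5,8} → only 9 remains.
F2 = 8: row 2 has {1,2,3,5,6,7,9}; col 6 has {1,2,4,6,7,9}; box has {1,2,3,5,9} → only 8 remains.
F5 = 5: row 5 has {3,4,6,7}; col 6 has {1,2,4,6,7,8,9}; box has {1,2,3,4,7} → only 5 remains.
G5 = 2: row 5 has {3,4,5,6,7}; col 7 has {1,3,5,6,7,8,9}; box has {3,6,7} → only 2 remains.
J5 = 1: row 5 has {2,3,4,5,6,7}; col 9 has {2,3,4,7,8,9}; box has {2,3,6,7} → only 1 remains.
G6 = 4: row 6 has {1,2,3,7}; col 7 has {1,2,3,5,6,7,8,9}; box has {1,2,3,6,7} → only 4 remains.
J6 = 5: row 6 has {1,2,3,4,7}; col 9 has {1,2,3,4,7,8,9}; box has {1,2,3,4,6,7} → only 5 remains.
D7 = 7: row 7 has {2,3,4,5,6,8,9}; col 4 has {1,3,5}; box has {4,5,6} → only 7 remains.
E7 = 1: row 7 has {2,3,4,5,6,7,8,9}; col 5 has {2,3,4,5}; box has {4,5,6,7} → only 1 remains.
D8 = 9: row 8 has {1,2,3,4,5,7,8}; col 4 has {1,3,5,7}; box has {1,4,5,6,7} → only 9 remains.
J8 = 6: row 8 has {1,2,3,4,5,7,8,9}; col 9 has {1,2,3,4,5,7,8,9}; box has {1,2,3,4,5,8,9} → only 6 remains.
E9 = 8: row 9 has {1,4,5,6,9}; col 5 has {1,2,3,4,5}; box has {1,4,5,6,7,9} → only 8 remains.
F9 = 3: row 9 has {1,4,5,6,8,9}; col 6 has {1,2,4,5,6,7,8,9}; box has {1,4,5,6,7,8,9} → only 3 remains.
H9 = 7: row 9 has {1,3,4,5,6,8,9}; col 8 has {1,2,3,4,5,6}; box has {1,2,3,4,5,6,8,9} → only 7 remains.
D1 = 6: row 1 has {1,2,3,4,5,8,9}; col 4 has {1,3,5,7,9}; box has {1,2,3,5,8,9} → only 6 remains.
E1 = 7: row 1 has {1,2,3,4,5,6,8,9}; col 5 has {1,2,3,4,5,8}; box has {1,2,3,5,6,8,9} → only 7 remains.
D2 = 4: row 2 has {1,2,3,5,6,7,8,9}; col 4 has {1,3,5,6,7,9}; box has {1,2,3,5,6,7,8,9} → only 4 remains.

136428957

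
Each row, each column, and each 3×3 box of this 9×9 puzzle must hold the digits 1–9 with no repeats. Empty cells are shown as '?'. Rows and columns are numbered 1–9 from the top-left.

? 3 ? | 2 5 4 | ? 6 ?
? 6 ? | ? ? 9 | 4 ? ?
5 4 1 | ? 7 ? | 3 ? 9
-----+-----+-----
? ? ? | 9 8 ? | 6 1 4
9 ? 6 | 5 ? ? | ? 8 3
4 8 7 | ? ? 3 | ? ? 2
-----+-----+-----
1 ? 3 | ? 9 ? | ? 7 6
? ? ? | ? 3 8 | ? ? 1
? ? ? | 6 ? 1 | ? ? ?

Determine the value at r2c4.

r2c5 = 1: row 2 has {4,6,9}; col 5 has {3,5,7,8,9}; box has {2,4,5,7,9} → only 1 remains.
r3c4 = 8: row 3 has {1,3,4,5,7,9}; col 4 has {2,5,6,9}; box has {1,2,4,5,7,9} → only 8 remains.
r3c6 = 6: row 3 has {1,3,4,5,7,8,9}; col 6 has {1,3,4,8,9}; box has {1,2,4,5,7,8,9} → only 6 remains.
r3c8 = 2: row 3 has {1,3,4,5,6,7,8,9}; col 8 has {1,6,7,8}; box has {3,4,6,9} → only 2 remains.
r5c7 = 7: row 5 has {3,5,6,8,9}; col 7 has {3,4,6}; box has {1,2,3,4,6,8} → only 7 remains.
r6c4 = 1: row 6 has {2,3,4,7,8}; col 4 has {2,5,6,8,9}; box has {3,5,8,9} → only 1 remains.
r6c5 = 6: row 6 has {1,2,3,4,7,8}; col 5 has {1,3,5,7,8,9}; box has {1,3,5,8,9} → only 6 remains.
r7c4 = 4: row 7 has {1,3,6,7,9}; col 4 has {1,2,5,6,8,9}; box has {1,3,6,8,9} → only 4 remains.
r8c4 = 7: row 8 has {1,3,8}; col 4 has {1,2,4,5,6,8,9}; box has {1,3,4,6,8,9} → only 7 remains.
r9c5 = 2: row 9 has {1,6}; col 5 has {1,3,5,6,7,8,9}; box has {1,3,4,6,7,8,9} → only 2 remains.
r2c4 = 3: row 2 has {1,4,6,9}; col 4 has {1,2,4,5,6,7,8,9}; box has {1,2,4,5,6,7,8,9} → only 3 remains.

3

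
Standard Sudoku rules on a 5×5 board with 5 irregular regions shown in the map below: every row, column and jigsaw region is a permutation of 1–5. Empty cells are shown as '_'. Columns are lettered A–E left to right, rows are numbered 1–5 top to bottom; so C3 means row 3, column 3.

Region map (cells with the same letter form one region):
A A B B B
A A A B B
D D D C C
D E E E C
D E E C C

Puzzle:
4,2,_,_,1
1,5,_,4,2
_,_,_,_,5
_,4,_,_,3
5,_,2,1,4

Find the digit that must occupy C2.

C2 = 3: row 2 has {1,2,4,5}; col 3 has {2}; region has {1,2,4,5} → only 3 remains.

3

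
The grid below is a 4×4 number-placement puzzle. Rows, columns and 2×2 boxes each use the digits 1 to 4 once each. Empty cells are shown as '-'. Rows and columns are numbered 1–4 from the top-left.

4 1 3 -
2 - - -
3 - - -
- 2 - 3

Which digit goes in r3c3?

2

r1c4 = 2: row 1 has {1,3,4}; col 4 has {3}; box has {3} → only 2 remains.
r2c2 = 3: row 2 has {2}; col 2 has {1,2}; box has {1,2,4} → only 3 remains.
r3c2 = 4: row 3 has {3}; col 2 has {1,2,3}; box has {2,3} → only 4 remains.
r3c4 = 1: row 3 has {3,4}; col 4 has {2,3}; box has {3} → only 1 remains.
r4c1 = 1: row 4 has {2,3}; col 1 has {2,3,4}; box has {2,3,4} → only 1 remains.
r4c3 = 4: row 4 has {1,2,3}; col 3 has {3}; box has {1,3} → only 4 remains.
r2c3 = 1: row 2 has {2,3}; col 3 has {3,4}; box has {2,3} → only 1 remains.
r2c4 = 4: row 2 has {1,2,3}; col 4 has {1,2,3}; box has {1,2,3} → only 4 remains.
r3c3 = 2: row 3 has {1,3,4}; col 3 has {1,3,4}; box has {1,3,4} → only 2 remains.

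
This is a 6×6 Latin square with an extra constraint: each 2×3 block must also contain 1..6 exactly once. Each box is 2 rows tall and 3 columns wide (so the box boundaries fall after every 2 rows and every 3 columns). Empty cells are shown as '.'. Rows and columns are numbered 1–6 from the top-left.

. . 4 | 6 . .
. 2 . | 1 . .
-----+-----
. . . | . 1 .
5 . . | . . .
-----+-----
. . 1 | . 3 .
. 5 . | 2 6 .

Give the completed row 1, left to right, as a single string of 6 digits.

row 6, column 3 = 3: row 6 has {2,5,6}; col 3 has {1,4}; box has {1,5} → only 3 remains.
row 6, column 1 = 4: row 6 has {2,3,5,6}; col 1 has {5}; box has {1,3,5} → only 4 remains.
row 6, column 6 = 1: row 6 has {2,3,4,5,6}; col 6 has {}; box has {2,3,6} → only 1 remains.
row 5, column 2 = 6: row 5 has {1,3}; col 2 has {2,5}; box has {1,3,4,5} → only 6 remains.
row 5, column 1 = 2: row 5 has {1,3,6}; col 1 has {4,5}; box has {1,3,4,5,6} → only 2 remains.
row 4, column 2 = 1: in row 4, 1 can only go here (every other open cell in that row sees a 1).
row 1, column 2 = 3: row 1 has {4,6}; col 2 has {1,2,5,6}; box has {2,4} → only 3 remains.
row 2, column 1 = 6: row 2 has {1,2}; col 1 has {2,4,5}; box has {2,3,4} → only 6 remains.
row 2, column 3 = 5: row 2 has {1,2,6}; col 3 has {1,3,4}; box has {2,3,4,6} → only 5 remains.
row 2, column 5 = 4: row 2 has {1,2,5,6}; col 5 has {1,3,6}; box has {1,6} → only 4 remains.
row 2, column 6 = 3: row 2 has {1,2,4,5,6}; col 6 has {1}; box has {1,4,6} → only 3 remains.
row 3, column 1 = 3: row 3 has {1}; col 1 has {2,4,5,6}; box has {1,5} → only 3 remains.
row 3, column 2 = 4: row 3 has {1,3}; col 2 has {1,2,3,5,6}; box has {1,3,5} → only 4 remains.
row 3, column 4 = 5: row 3 has {1,3,4}; col 4 has {1,2,6}; box has {1} → only 5 remains.
row 4, column 5 = 2: row 4 has {1,5}; col 5 has {1,3,4,6}; box has {1,5} → only 2 remains.
row 5, column 4 = 4: row 5 has {1,2,3,6}; col 4 has {1,2,5,6}; box has {1,2,3,6} → only 4 remains.
row 5, column 6 = 5: row 5 has {1,2,3,4,6}; col 6 has {1,3}; box has {1,2,3,4,6} → only 5 remains.
row 1, column 1 = 1: row 1 has {3,4,6}; col 1 has {2,3,4,5,6}; box has {2,3,4,5,6} → only 1 remains.
row 1, column 5 = 5: row 1 has {1,3,4,6}; col 5 has {1,2,3,4,6}; box has {1,3,4,6} → only 5 remains.
row 1, column 6 = 2: row 1 has {1,3,4,5,6}; col 6 has {1,3,5}; box has {1,3,4,5,6} → only 2 remains.

134652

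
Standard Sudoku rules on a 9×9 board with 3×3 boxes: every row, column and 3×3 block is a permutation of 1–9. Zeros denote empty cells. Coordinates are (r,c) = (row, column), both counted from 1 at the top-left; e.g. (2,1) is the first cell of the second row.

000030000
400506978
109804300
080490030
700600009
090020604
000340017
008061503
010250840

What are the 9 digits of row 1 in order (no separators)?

(2,5) = 1 (sole candidate).
(3,5) = 7 (sole candidate).
(5,5) = 8 (sole candidate).
(7,7) = 2 (sole candidate).
(8,8) = 9 (sole candidate).
(9,9) = 6 (sole candidate).
(1,4) = 9: row 1 has {3}; col 4 has {2,3,4,5,6,8}; box has {1,3,4,5,6,7,8} → only 9 remains.
(1,6) = 2: row 1 has {3,9}; col 6 has {1,4,6}; box has {1,3,4,5,6,7,8,9} → only 2 remains.
(5,7) = 1 (sole candidate).
(8,1) = 2 (sole candidate).
(8,4) = 7 (sole candidate).
(9,6) = 9 (sole candidate).
(1,7) = 4: row 1 has {2,3,9}; col 7 has {1,2,3,5,6,8,9}; box has {3,7,8,9} → only 4 remains.
(4,7) = 7 (sole candidate).
(6,4) = 1 (sole candidate).
(7,6) = 8 (sole candidate).
(8,2) = 4 (sole candidate).
(9,1) = 3 (sole candidate).
(9,3) = 7 (sole candidate).
(4,6) = 5 (sole candidate).
(4,9) = 2 (sole candidate).
(5,6) = 3 (sole candidate).
(5,8) = 5 (sole candidate).
(6,1) = 5 (sole candidate).
(6,3) = 3 (sole candidate).
(6,6) = 7 (sole candidate).
(6,8) = 8 (sole candidate).
(1,8) = 6: row 1 has {2,3,4,9}; col 8 has {1,3,4,5,7,8,9}; box has {3,4,7,8,9} → only 6 remains.
(2,3) = 2 (sole candidate).
(3,8) = 2 (sole candidate).
(3,9) = 5 (sole candidate).
(4,1) = 6 (sole candidate).
(4,3) = 1 (sole candidate).
(5,2) = 2 (sole candidate).
(5,3) = 4 (sole candidate).
(7,1) = 9 (sole candidate).
(1,1) = 8: row 1 has {2,3,4,6,9}; col 1 has {1,2,3,4,5,6,7,9}; box has {1,2,4,9} → only 8 remains.
(1,3) = 5: row 1 has {2,3,4,6,8,9}; col 3 has {1,2,3,4,7,8,9}; box has {1,2,4,8,9} → only 5 remains.
(1,9) = 1: row 1 has {2,3,4,5,6,8,9}; col 9 has {2,3,4,5,6,7,8,9}; box has {2,3,4,5,6,7,8,9} → only 1 remains.
(2,2) = 3 (sole candidate).
(3,2) = 6 (sole candidate).
(7,2) = 5 (sole candidate).
(7,3) = 6 (sole candidate).
(1,2) = 7: row 1 has {1,2,3,4,5,6,8,9}; col 2 has {1,2,3,4,5,6,8,9}; box has {1,2,3,4,5,6,8,9} → only 7 remains.

875932461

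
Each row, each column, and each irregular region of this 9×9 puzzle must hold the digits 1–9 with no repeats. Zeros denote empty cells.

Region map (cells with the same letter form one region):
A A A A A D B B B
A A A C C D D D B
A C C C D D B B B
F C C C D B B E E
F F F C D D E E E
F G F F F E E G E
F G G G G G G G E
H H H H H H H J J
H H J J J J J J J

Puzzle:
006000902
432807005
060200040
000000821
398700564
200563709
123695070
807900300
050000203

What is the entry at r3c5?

r1c4 = 1 (sole candidate).
r1c8 = 3 (sole candidate).
r2c5 = 1 (sole candidate).
r2c7 = 6 (sole candidate).
r2c8 = 9 (sole candidate).
r3c7 = 1 (sole candidate).
r3c9 = 7 (sole candidate).
r4c1 = 7 (sole candidate).
r4c2 = 4 (sole candidate).
r4c4 = 3 (sole candidate).
r4c5 = 5 (sole candidate).
r4c6 = 6 (sole candidate).
r5c5 = 2 (sole candidate).
r5c6 = 1 (sole candidate).
r6c3 = 4 (sole candidate).
r7c7 = 4 (sole candidate).
r7c9 = 8 (sole candidate).
r8c2 = 1 (sole candidate).
r8c5 = 4 (sole candidate).
r8c6 = 2 (sole candidate).
r8c8 = 5 (sole candidate).
r8c9 = 6 (sole candidate).
r9c1 = 6 (sole candidate).
r9c4 = 4 (sole candidate).
r1c1 = 5 (sole candidate).
r3c1 = 9 (sole candidate).
r3c3 = 5 (sole candidate).
r3c6 = 8 (sole candidate).
r4c3 = 9 (sole candidate).
r6c2 = 8 (sole candidate).
r6c8 = 1 (sole candidate).
r9c3 = 1 (sole candidate).
r9c6 = 9 (sole candidate).
r9c8 = 8 (sole candidate).
r1c2 = 7 (sole candidate).
r1c5 = 8 (sole candidate).
r1c6 = 4 (sole candidate).
r3c5 = 3: row 3 has {1,2,4,5,6,7,8,9}; col 5 has {1,2,4,5,6,8,9}; region has {1,2,4,5,6,7,8,9} → only 3 remains.

3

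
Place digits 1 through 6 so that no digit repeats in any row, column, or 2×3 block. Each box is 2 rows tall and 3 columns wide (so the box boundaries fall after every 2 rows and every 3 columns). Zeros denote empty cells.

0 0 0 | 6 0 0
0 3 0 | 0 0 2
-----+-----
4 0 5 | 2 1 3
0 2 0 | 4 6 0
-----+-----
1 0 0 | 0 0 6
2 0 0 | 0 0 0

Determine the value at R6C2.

5

R1C1 = 5 (sole candidate).
R2C1 = 6 (sole candidate).
R3C2 = 6 (sole candidate).
R4C1 = 3 (sole candidate).
R4C3 = 1 (sole candidate).
R4C6 = 5 (sole candidate).
R2C3 = 4 (sole candidate).
R2C5 = 5 (sole candidate).
R5C3 = 3 (sole candidate).
R5C4 = 5 (sole candidate).
R6C3 = 6 (sole candidate).
R1C2 = 1 (sole candidate).
R1C3 = 2 (sole candidate).
R1C6 = 4 (sole candidate).
R2C4 = 1 (sole candidate).
R5C2 = 4 (sole candidate).
R5C5 = 2 (sole candidate).
R6C2 = 5: row 6 has {2,6}; col 2 has {1,2,3,4,6}; box has {1,2,3,4,6} → only 5 remains.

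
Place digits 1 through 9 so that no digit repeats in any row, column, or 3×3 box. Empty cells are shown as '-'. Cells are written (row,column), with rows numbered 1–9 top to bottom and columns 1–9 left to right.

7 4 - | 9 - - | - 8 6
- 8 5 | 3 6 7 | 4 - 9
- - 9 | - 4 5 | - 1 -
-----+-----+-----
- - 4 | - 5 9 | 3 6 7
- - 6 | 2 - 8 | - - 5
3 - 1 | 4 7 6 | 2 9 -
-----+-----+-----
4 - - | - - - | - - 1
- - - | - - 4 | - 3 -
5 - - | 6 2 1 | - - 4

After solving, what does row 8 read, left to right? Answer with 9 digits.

617594832

(1,5) = 1 (sole candidate).
(1,6) = 2 (sole candidate).
(1,7) = 5 (sole candidate).
(2,8) = 2 (sole candidate).
(3,4) = 8 (sole candidate).
(3,7) = 7 (sole candidate).
(3,9) = 3 (sole candidate).
(4,2) = 2 (sole candidate).
(4,4) = 1 (sole candidate).
(5,1) = 9 (sole candidate).
(5,2) = 7 (sole candidate).
(5,5) = 3 (sole candidate).
(5,7) = 1 (sole candidate).
(5,8) = 4 (sole candidate).
(6,2) = 5 (sole candidate).
(6,9) = 8 (sole candidate).
(7,6) = 3 (sole candidate).
(8,9) = 2: row 8 has {3,4}; col 9 has {1,3,4,5,6,7,8,9}; box has {1,3,4} → only 2 remains.
(9,8) = 7 (sole candidate).
(1,3) = 3 (sole candidate).
(2,1) = 1 (sole candidate).
(3,2) = 6 (sole candidate).
(4,1) = 8 (sole candidate).
(7,2) = 9 (sole candidate).
(7,5) = 8 (sole candidate).
(7,7) = 6 (sole candidate).
(7,8) = 5 (sole candidate).
(8,1) = 6: row 8 has {2,3,4}; col 1 has {1,3,4,5,7,8,9}; box has {4,5,9} → only 6 remains.
(8,2) = 1: row 8 has {2,3,4,6}; col 2 has {2,4,5,6,7,8,9}; box has {4,5,6,9} → only 1 remains.
(8,5) = 9: row 8 has {1,2,3,4,6}; col 5 has {1,2,3,4,5,6,7,8}; box has {1,2,3,4,6,8} → only 9 remains.
(8,7) = 8: row 8 has {1,2,3,4,6,9}; col 7 has {1,2,3,4,5,6,7}; box has {1,2,3,4,5,6,7} → only 8 remains.
(9,2) = 3 (sole candidate).
(9,3) = 8 (sole candidate).
(9,7) = 9 (sole candidate).
(3,1) = 2 (sole candidate).
(7,4) = 7 (sole candidate).
(8,3) = 7: row 8 has {1,2,3,4,6,8,9}; col 3 has {1,3,4,5,6,8,9}; box has {1,3,4,5,6,8,9} → only 7 remains.
(8,4) = 5: row 8 has {1,2,3,4,6,7,8,9}; col 4 has {1,2,3,4,6,7,8,9}; box has {1,2,3,4,6,7,8,9} → only 5 remains.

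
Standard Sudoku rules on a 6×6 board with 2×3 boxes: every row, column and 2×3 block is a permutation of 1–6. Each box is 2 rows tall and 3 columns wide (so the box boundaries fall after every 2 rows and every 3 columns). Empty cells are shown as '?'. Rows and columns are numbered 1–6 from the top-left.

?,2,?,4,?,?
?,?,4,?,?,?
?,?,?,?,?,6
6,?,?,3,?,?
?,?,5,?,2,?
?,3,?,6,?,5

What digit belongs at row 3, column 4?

row 5, column 4 = 1: row 5 has {2,5}; col 4 has {3,4,6}; box has {2,5,6} → only 1 remains.
row 6, column 5 = 4: row 6 has {3,5,6}; col 5 has {2}; box has {1,2,5,6} → only 4 remains.
row 5, column 1 = 4: row 5 has {1,2,5}; col 1 has {6}; box has {3,5} → only 4 remains.
row 5, column 2 = 6: row 5 has {1,2,4,5}; col 2 has {2,3}; box has {3,4,5} → only 6 remains.
row 5, column 6 = 3: row 5 has {1,2,4,5,6}; col 6 has {5,6}; box has {1,2,4,5,6} → only 3 remains.
row 1, column 6 = 1: row 1 has {2,4}; col 6 has {3,5,6}; box has {4} → only 1 remains.
row 2, column 6 = 2: row 2 has {4}; col 6 has {1,3,5,6}; box has {1,4} → only 2 remains.
row 4, column 6 = 4: row 4 has {3,6}; col 6 has {1,2,3,5,6}; box has {3,6} → only 4 remains.
row 2, column 4 = 5: row 2 has {2,4}; col 4 has {1,3,4,6}; box has {1,2,4} → only 5 remains.
row 3, column 4 = 2: row 3 has {6}; col 4 has {1,3,4,5,6}; box has {3,4,6} → only 2 remains.

2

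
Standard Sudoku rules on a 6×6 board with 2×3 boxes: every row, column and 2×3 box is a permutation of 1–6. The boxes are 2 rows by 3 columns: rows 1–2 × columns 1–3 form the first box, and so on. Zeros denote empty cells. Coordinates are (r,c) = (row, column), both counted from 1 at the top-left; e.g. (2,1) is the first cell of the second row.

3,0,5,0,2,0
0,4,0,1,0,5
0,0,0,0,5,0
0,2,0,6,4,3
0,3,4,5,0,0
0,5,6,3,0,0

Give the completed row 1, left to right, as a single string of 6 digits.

315426

(1,4) = 4: row 1 has {2,3,5}; col 4 has {1,3,5,6}; box has {1,2,5} → only 4 remains.
(1,6) = 6: row 1 has {2,3,4,5}; col 6 has {3,5}; box has {1,2,4,5} → only 6 remains.
(2,3) = 2 (sole candidate).
(2,5) = 3 (sole candidate).
(3,4) = 2 (sole candidate).
(3,6) = 1 (sole candidate).
(4,3) = 1 (sole candidate).
(5,6) = 2 (sole candidate).
(6,5) = 1 (sole candidate).
(6,6) = 4 (sole candidate).
(1,2) = 1: row 1 has {2,3,4,5,6}; col 2 has {2,3,4,5}; box has {2,3,4,5} → only 1 remains.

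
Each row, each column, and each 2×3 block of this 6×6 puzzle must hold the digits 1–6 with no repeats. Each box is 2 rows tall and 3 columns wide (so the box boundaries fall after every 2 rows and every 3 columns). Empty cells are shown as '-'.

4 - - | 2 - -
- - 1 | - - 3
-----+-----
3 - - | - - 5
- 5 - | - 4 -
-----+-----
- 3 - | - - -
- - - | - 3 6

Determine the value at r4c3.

r1c2 = 6 (sole candidate).
r1c6 = 1 (sole candidate).
r2c2 = 2 (sole candidate).
r4c6 = 2 (sole candidate).
r5c6 = 4 (sole candidate).
r1c5 = 5 (sole candidate).
r2c1 = 5 (sole candidate).
r2c5 = 6 (sole candidate).
r3c5 = 1 (sole candidate).
r4c3 = 6: row 4 has {2,4,5}; col 3 has {1}; box has {3,5} → only 6 remains.

6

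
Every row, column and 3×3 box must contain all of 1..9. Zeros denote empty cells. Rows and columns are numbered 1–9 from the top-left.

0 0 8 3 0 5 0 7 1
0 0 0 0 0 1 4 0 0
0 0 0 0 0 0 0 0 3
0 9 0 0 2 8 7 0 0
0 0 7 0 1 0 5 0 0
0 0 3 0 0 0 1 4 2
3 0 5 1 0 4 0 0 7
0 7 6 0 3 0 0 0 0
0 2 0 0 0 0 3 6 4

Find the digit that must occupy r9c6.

r4c8 = 3: row 4 has {2,7,8,9}; col 8 has {4,6,7}; box has {1,2,4,5,7} → only 3 remains.
r4c9 = 6: row 4 has {2,3,7,8,9}; col 9 has {1,2,3,4,7}; box has {1,2,3,4,5,7} → only 6 remains.
r7c2 = 8: row 7 has {1,3,4,5,7}; col 2 has {2,7,9}; box has {2,3,5,6,7} → only 8 remains.
r2c2 = 3: in row 2, 3 can only go here (every other open cell in that row sees a 3).
r5c1 = 2: in row 5, 2 can only go here (every other open cell in that row sees a 2).
r5c6 = 3: in row 5, 3 can only go here (every other open cell in that row sees a 3).
r1c7 = 2: in row 1, 2 can only go here (every other open cell in that row sees a 2).
r7c7 = 9: row 7 has {1,3,4,5,7,8}; col 7 has {1,2,3,4,5,7}; box has {3,4,6,7} → only 9 remains.
r7c8 = 2: row 7 has {1,3,4,5,7,8,9}; col 8 has {3,4,6,7}; box has {3,4,6,7,9} → only 2 remains.
r8c7 = 8: row 8 has {3,6,7}; col 7 has {1,2,3,4,5,7,9}; box has {2,3,4,6,7,9} → only 8 remains.
r8c9 = 5: row 8 has {3,6,7,8}; col 9 has {1,2,3,4,6,7}; box has {2,3,4,6,7,8,9} → only 5 remains.
r3c7 = 6: row 3 has {3}; col 7 has {1,2,3,4,5,7,8,9}; box has {1,2,3,4,7} → only 6 remains.
r7c5 = 6: row 7 has {1,2,3,4,5,7,8,9}; col 5 has {1,2,3}; box has {1,3,4} → only 6 remains.
r8c8 = 1: row 8 has {3,5,6,7,8}; col 8 has {2,3,4,6,7}; box has {2,3,4,5,6,7,8,9} → only 1 remains.
r6c1 = 8: in row 6, 8 can only go here (every other open cell in that row sees an 8).
r8c1 = 4: in row 8, 4 can only go here (every other open cell in that row sees a 4).
r3c2 = 1: in column 2, 1 can only go here (every other open cell in that column sees a 1).
r6c2 = 5: in column 2, 5 can only go here (every other open cell in that column sees a 5).
r4c1 = 1: row 4 has {2,3,6,7,8,9}; col 1 has {2,3,4,8}; box has {2,3,5,7,8,9} → only 1 remains.
r4c3 = 4: row 4 has {1,2,3,6,7,8,9}; col 3 has {3,5,6,7,8}; box has {1,2,3,5,7,8,9} → only 4 remains.
r4c4 = 5: row 4 has {1,2,3,4,6,7,8,9}; col 4 has {1,3}; box has {1,2,3,8} → only 5 remains.
r5c2 = 6: row 5 has {1,2,3,5,7}; col 2 has {1,2,3,5,7,8,9}; box has {1,2,3,4,5,7,8,9} → only 6 remains.
r9c1 = 9: row 9 has {2,3,4,6}; col 1 has {1,2,3,4,8}; box has {2,3,4,5,6,7,8} → only 9 remains.
r9c3 = 1: row 9 has {2,3,4,6,9}; col 3 has {3,4,5,6,7,8}; box has {2,3,4,5,6,7,8,9} → only 1 remains.
r9c6 = 7: row 9 has {1,2,3,4,6,9}; col 6 has {1,3,4,5,8}; box has {1,3,4,6} → only 7 remains.

7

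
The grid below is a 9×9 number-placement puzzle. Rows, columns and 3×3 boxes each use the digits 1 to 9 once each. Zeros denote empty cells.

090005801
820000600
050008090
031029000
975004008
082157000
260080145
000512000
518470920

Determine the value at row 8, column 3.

9

row 7, column 6 = 3: row 7 has {1,2,4,5,6,8}; col 6 has {2,4,5,7,8,9}; box has {1,2,4,5,7,8} → only 3 remains.
row 8, column 2 = 4: row 8 has {1,2,5}; col 2 has {1,2,3,5,6,7,8,9}; box has {1,2,5,6,8} → only 4 remains.
row 9, column 6 = 6: row 9 has {1,2,4,5,7,8,9}; col 6 has {2,3,4,5,7,8,9}; box has {1,2,3,4,5,7,8} → only 6 remains.
row 9, column 9 = 3: row 9 has {1,2,4,5,6,7,8,9}; col 9 has {1,5,8}; box has {1,2,4,5,9} → only 3 remains.
row 2, column 6 = 1: row 2 has {2,6,8}; col 6 has {2,3,4,5,6,7,8,9}; box has {5,8} → only 1 remains.
row 7, column 4 = 9: row 7 has {1,2,3,4,5,6,8}; col 4 has {1,4,5}; box has {1,2,3,4,5,6,7,8} → only 9 remains.
row 8, column 7 = 7: row 8 has {1,2,4,5}; col 7 has {1,6,8,9}; box has {1,2,3,4,5,9} → only 7 remains.
row 8, column 9 = 6: row 8 has {1,2,4,5,7}; col 9 has {1,3,5,8}; box has {1,2,3,4,5,7,9} → only 6 remains.
row 7, column 3 = 7: row 7 has {1,2,3,4,5,6,8,9}; col 3 has {1,2,5,8}; box has {1,2,4,5,6,8} → only 7 remains.
row 8, column 1 = 3: row 8 has {1,2,4,5,6,7}; col 1 has {2,5,8,9}; box has {1,2,4,5,6,7,8} → only 3 remains.
row 8, column 3 = 9: row 8 has {1,2,3,4,5,6,7}; col 3 has {1,2,5,7,8}; box has {1,2,3,4,5,6,7,8} → only 9 remains.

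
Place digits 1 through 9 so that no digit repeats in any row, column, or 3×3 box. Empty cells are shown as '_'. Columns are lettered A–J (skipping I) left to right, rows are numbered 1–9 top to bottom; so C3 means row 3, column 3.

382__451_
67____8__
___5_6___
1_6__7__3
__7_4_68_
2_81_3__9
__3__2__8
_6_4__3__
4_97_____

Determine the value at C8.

1

D1 = 9 (sole candidate).
E1 = 7 (sole candidate).
J1 = 6 (sole candidate).
F2 = 1 (sole candidate).
A3 = 9 (sole candidate).
A5 = 5 (sole candidate).
D5 = 2 (sole candidate).
F5 = 9 (sole candidate).
J5 = 1 (sole candidate).
B6 = 4 (sole candidate).
G6 = 7 (sole candidate).
H6 = 5 (sole candidate).
A7 = 7 (sole candidate).
D7 = 6 (sole candidate).
A8 = 8 (sole candidate).
F8 = 5 (sole candidate).
F9 = 8 (sole candidate).
D2 = 3 (sole candidate).
E2 = 2 (sole candidate).
J2 = 4 (sole candidate).
B3 = 1 (sole candidate).
C3 = 4 (sole candidate).
E3 = 8 (sole candidate).
G3 = 2 (sole candidate).
J3 = 7 (sole candidate).
B4 = 9 (sole candidate).
D4 = 8 (sole candidate).
E4 = 5 (sole candidate).
G4 = 4 (sole candidate).
H4 = 2 (sole candidate).
B5 = 3 (sole candidate).
E6 = 6 (sole candidate).
B7 = 5 (sole candidate).
C8 = 1: row 8 has {3,4,5,6,8}; col 3 has {2,3,4,6,7,8,9}; box has {3,4,5,6,7,8,9} → only 1 remains.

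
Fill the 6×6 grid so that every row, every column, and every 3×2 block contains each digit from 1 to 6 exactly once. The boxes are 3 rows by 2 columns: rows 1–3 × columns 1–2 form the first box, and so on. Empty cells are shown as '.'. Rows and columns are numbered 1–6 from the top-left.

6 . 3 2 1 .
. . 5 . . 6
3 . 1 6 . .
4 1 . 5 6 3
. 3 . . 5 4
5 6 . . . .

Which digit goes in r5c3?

r1c6 = 5 (sole candidate).
r2c4 = 4 (sole candidate).
r3c6 = 2 (sole candidate).
r4c3 = 2 (sole candidate).
r5c1 = 2 (sole candidate).
r5c3 = 6: row 5 has {2,3,4,5}; col 3 has {1,2,3,5}; box has {2,5} → only 6 remains.

6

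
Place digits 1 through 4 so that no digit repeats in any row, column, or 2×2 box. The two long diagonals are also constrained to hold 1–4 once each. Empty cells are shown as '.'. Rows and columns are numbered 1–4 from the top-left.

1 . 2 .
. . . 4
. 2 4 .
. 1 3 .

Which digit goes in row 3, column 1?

row 1, column 4 = 3 (sole candidate).
row 2, column 2 = 3 (sole candidate).
row 2, column 3 = 1 (sole candidate).
row 3, column 1 = 3: row 3 has {2,4}; col 1 has {1}; box has {1,2} → only 3 remains.

3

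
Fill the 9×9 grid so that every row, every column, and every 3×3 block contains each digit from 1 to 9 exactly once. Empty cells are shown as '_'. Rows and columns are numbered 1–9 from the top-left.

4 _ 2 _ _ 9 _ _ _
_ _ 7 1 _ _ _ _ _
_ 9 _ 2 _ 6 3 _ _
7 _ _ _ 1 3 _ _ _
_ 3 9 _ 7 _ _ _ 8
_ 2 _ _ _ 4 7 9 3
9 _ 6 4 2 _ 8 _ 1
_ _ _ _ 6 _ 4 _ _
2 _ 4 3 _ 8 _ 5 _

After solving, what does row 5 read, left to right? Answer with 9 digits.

539672148

r2c6 = 5 (sole candidate).
r5c6 = 2: row 5 has {3,7,8,9}; col 6 has {3,4,5,6,8,9}; box has {1,3,4,7} → only 2 remains.
r7c6 = 7 (sole candidate).
r7c8 = 3 (sole candidate).
r8c6 = 1 (sole candidate).
r9c5 = 9 (sole candidate).
r9c7 = 6 (sole candidate).
r9c9 = 7 (sole candidate).
r7c2 = 5 (sole candidate).
r8c4 = 5 (sole candidate).
r8c8 = 2 (sole candidate).
r8c9 = 9 (sole candidate).
r9c2 = 1 (sole candidate).
r5c4 = 6: row 5 has {2,3,7,8,9}; col 4 has {1,2,3,4,5}; box has {1,2,3,4,7} → only 6 remains.
r6c4 = 8 (sole candidate).
r6c5 = 5 (sole candidate).
r1c4 = 7 (sole candidate).
r4c4 = 9 (sole candidate).
r6c3 = 1 (sole candidate).
r5c1 = 5: row 5 has {2,3,6,7,8,9}; col 1 has {2,4,7,9}; box has {1,2,3,7,9} → only 5 remains.
r5c7 = 1: row 5 has {2,3,5,6,7,8,9}; col 7 has {3,4,6,7,8}; box has {3,7,8,9} → only 1 remains.
r5c8 = 4: row 5 has {1,2,3,5,6,7,8,9}; col 8 has {2,3,5,9}; box has {1,3,7,8,9} → only 4 remains.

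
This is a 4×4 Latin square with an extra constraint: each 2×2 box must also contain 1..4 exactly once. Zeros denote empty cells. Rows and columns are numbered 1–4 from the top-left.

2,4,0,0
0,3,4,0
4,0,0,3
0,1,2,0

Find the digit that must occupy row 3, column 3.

1

row 1, column 4 = 1: row 1 has {2,4}; col 4 has {3}; box has {4} → only 1 remains.
row 2, column 1 = 1: row 2 has {3,4}; col 1 has {2,4}; box has {2,3,4} → only 1 remains.
row 2, column 4 = 2: row 2 has {1,3,4}; col 4 has {1,3}; box has {1,4} → only 2 remains.
row 3, column 2 = 2: row 3 has {3,4}; col 2 has {1,3,4}; box has {1,4} → only 2 remains.
row 3, column 3 = 1: row 3 has {2,3,4}; col 3 has {2,4}; box has {2,3} → only 1 remains.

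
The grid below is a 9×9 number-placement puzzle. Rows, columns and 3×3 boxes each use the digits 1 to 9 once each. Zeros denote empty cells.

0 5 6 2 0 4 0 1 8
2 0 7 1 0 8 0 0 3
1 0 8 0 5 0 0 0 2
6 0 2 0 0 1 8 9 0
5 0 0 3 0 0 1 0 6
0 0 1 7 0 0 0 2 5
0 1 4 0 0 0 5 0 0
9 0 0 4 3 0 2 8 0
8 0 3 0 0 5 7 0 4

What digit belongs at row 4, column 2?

row 1, column 1 = 3: row 1 has {1,2,4,5,6,8}; col 1 has {1,2,5,6,8,9}; box has {1,2,5,6,7,8} → only 3 remains.
row 1, column 7 = 9: row 1 has {1,2,3,4,5,6,8}; col 7 has {1,2,5,7,8}; box has {1,2,3,8} → only 9 remains.
row 4, column 4 = 5: row 4 has {1,2,6,8,9}; col 4 has {1,2,3,4,7}; box has {1,3,7} → only 5 remains.
row 4, column 5 = 4: row 4 has {1,2,5,6,8,9}; col 5 has {3,5}; box has {1,3,5,7} → only 4 remains.
row 4, column 9 = 7: row 4 has {1,2,4,5,6,8,9}; col 9 has {2,3,4,5,6,8}; box has {1,2,5,6,8,9} → only 7 remains.
row 5, column 3 = 9: row 5 has {1,3,5,6}; col 3 has {1,2,3,4,6,7,8}; box has {1,2,5,6} → only 9 remains.
row 5, column 6 = 2: row 5 has {1,3,5,6,9}; col 6 has {1,4,5,8}; box has {1,3,4,5,7} → only 2 remains.
row 5, column 8 = 4: row 5 has {1,2,3,5,6,9}; col 8 has {1,2,8,9}; box has {1,2,5,6,7,8,9} → only 4 remains.
row 6, column 1 = 4: row 6 has {1,2,5,7}; col 1 has {1,2,3,5,6,8,9}; box has {1,2,5,6,9} → only 4 remains.
row 6, column 7 = 3: row 6 has {1,2,4,5,7}; col 7 has {1,2,5,7,8,9}; box has {1,2,4,5,6,7,8,9} → only 3 remains.
row 7, column 1 = 7: row 7 has {1,4,5}; col 1 has {1,2,3,4,5,6,8,9}; box has {1,3,4,8,9} → only 7 remains.
row 7, column 9 = 9: row 7 has {1,4,5,7}; col 9 has {2,3,4,5,6,7,8}; box has {2,4,5,7,8} → only 9 remains.
row 8, column 2 = 6: row 8 has {2,3,4,8,9}; col 2 has {1,5}; box has {1,3,4,7,8,9} → only 6 remains.
row 8, column 3 = 5: row 8 has {2,3,4,6,8,9}; col 3 has {1,2,3,4,6,7,8,9}; box has {1,3,4,6,7,8,9} → only 5 remains.
row 8, column 6 = 7: row 8 has {2,3,4,5,6,8,9}; col 6 has {1,2,4,5,8}; box has {3,4,5} → only 7 remains.
row 8, column 9 = 1: row 8 has {2,3,4,5,6,7,8,9}; col 9 has {2,3,4,5,6,7,8,9}; box has {2,4,5,7,8,9} → only 1 remains.
row 9, column 2 = 2: row 9 has {3,4,5,7,8}; col 2 has {1,5,6}; box has {1,3,4,5,6,7,8,9} → only 2 remains.
row 9, column 8 = 6: row 9 has {2,3,4,5,7,8}; col 8 has {1,2,4,8,9}; box has {1,2,4,5,7,8,9} → only 6 remains.
row 1, column 5 = 7: row 1 has {1,2,3,4,5,6,8,9}; col 5 has {3,4,5}; box has {1,2,4,5,8} → only 7 remains.
row 2, column 8 = 5: row 2 has {1,2,3,7,8}; col 8 has {1,2,4,6,8,9}; box has {1,2,3,8,9} → only 5 remains.
row 3, column 8 = 7: row 3 has {1,2,5,8}; col 8 has {1,2,4,5,6,8,9}; box has {1,2,3,5,8,9} → only 7 remains.
row 4, column 2 = 3: row 4 has {1,2,4,5,6,7,8,9}; col 2 has {1,2,5,6}; box has {1,2,4,5,6,9} → only 3 remains.

3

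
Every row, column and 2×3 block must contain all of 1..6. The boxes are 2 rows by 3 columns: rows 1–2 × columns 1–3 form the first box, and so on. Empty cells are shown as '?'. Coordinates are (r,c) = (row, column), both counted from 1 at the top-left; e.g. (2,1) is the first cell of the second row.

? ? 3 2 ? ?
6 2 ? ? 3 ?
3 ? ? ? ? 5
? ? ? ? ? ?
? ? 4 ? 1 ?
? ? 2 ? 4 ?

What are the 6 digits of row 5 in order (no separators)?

534612

(5,1) = 5: row 5 has {1,4}; col 1 has {3,6}; box has {2,4} → only 5 remains.
(6,1) = 1 (sole candidate).
(1,1) = 4 (sole candidate).
(4,1) = 2 (sole candidate).
(4,5) = 6 (sole candidate).
(1,5) = 5 (sole candidate).
(3,5) = 2 (sole candidate).
(1,2) = 1 (sole candidate).
(1,6) = 6 (sole candidate).
(2,3) = 5 (sole candidate).
(4,3) = 1 (sole candidate).
(6,6) = 3 (sole candidate).
(3,3) = 6 (sole candidate).
(4,6) = 4 (sole candidate).
(5,4) = 6: row 5 has {1,4,5}; col 4 has {2}; box has {1,3,4} → only 6 remains.
(5,6) = 2: row 5 has {1,4,5,6}; col 6 has {3,4,5,6}; box has {1,3,4,6} → only 2 remains.
(6,2) = 6 (sole candidate).
(6,4) = 5 (sole candidate).
(2,6) = 1 (sole candidate).
(3,2) = 4 (sole candidate).
(3,4) = 1 (sole candidate).
(4,2) = 5 (sole candidate).
(4,4) = 3 (sole candidate).
(5,2) = 3: row 5 has {1,2,4,5,6}; col 2 has {1,2,4,5,6}; box has {1,2,4,5,6} → only 3 remains.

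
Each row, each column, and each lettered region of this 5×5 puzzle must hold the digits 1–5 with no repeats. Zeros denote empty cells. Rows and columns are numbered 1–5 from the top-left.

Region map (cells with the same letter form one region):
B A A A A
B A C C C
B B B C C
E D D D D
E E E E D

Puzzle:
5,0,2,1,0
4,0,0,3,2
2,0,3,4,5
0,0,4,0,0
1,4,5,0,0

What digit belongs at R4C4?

5

R1C2 = 3 (sole candidate).
R1C5 = 4 (sole candidate).
R2C2 = 5 (sole candidate).
R2C3 = 1 (sole candidate).
R3C2 = 1 (sole candidate).
R4C1 = 3 (sole candidate).
R4C2 = 2 (sole candidate).
R4C4 = 5: row 4 has {2,3,4}; col 4 has {1,3,4}; region has {2,4} → only 5 remains.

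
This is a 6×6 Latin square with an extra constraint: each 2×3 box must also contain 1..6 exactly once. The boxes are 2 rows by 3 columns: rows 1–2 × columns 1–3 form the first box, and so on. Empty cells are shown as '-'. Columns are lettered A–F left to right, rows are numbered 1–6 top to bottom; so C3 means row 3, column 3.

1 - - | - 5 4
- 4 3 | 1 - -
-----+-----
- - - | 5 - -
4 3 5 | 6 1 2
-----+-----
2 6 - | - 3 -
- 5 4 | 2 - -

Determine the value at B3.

B1 = 2 (sole candidate).
C1 = 6 (sole candidate).
D1 = 3 (sole candidate).
A2 = 5 (sole candidate).
F2 = 6 (sole candidate).
A3 = 6 (sole candidate).
B3 = 1: row 3 has {5,6}; col 2 has {2,3,4,5,6}; box has {3,4,5,6} → only 1 remains.

1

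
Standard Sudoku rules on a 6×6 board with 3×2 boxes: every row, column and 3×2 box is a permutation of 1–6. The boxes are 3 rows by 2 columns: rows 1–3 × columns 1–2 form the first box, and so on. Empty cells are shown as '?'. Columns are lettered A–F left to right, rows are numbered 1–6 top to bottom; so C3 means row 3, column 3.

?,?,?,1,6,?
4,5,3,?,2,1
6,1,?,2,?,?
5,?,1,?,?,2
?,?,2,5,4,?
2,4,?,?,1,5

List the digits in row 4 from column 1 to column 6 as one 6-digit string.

A1 = 3: row 1 has {1,6}; col 1 has {2,4,5,6}; box has {1,4,5,6} → only 3 remains.
B1 = 2: row 1 has {1,3,6}; col 2 has {1,4,5}; box has {1,3,4,5,6} → only 2 remains.
F1 = 4: row 1 has {1,2,3,6}; col 6 has {1,2,5}; box has {1,2,6} → only 4 remains.
D2 = 6: row 2 has {1,2,3,4,5}; col 4 has {1,2,5}; box has {1,2,3} → only 6 remains.
F3 = 3: row 3 has {1,2,6}; col 6 has {1,2,4,5}; box has {1,2,4,6} → only 3 remains.
E4 = 3: row 4 has {1,2,5}; col 5 has {1,2,4,6}; box has {1,2,4,5} → only 3 remains.
A5 = 1: row 5 has {2,4,5}; col 1 has {2,3,4,5,6}; box has {2,4,5} → only 1 remains.
F5 = 6: row 5 has {1,2,4,5}; col 6 has {1,2,3,4,5}; box has {1,2,3,4,5} → only 6 remains.
C6 = 6: row 6 has {1,2,4,5}; col 3 has {1,2,3}; box has {1,2,5} → only 6 remains.
D6 = 3: row 6 has {1,2,4,5,6}; col 4 has {1,2,5,6}; box has {1,2,5,6} → only 3 remains.
C1 = 5: row 1 has {1,2,3,4,6}; col 3 has {1,2,3,6}; box has {1,2,3,6} → only 5 remains.
C3 = 4: row 3 has {1,2,3,6}; col 3 has {1,2,3,5,6}; box has {1,2,3,5,6} → only 4 remains.
E3 = 5: row 3 has {1,2,3,4,6}; col 5 has {1,2,3,4,6}; box has {1,2,3,4,6} → only 5 remains.
B4 = 6: row 4 has {1,2,3,5}; col 2 has {1,2,4,5}; box has {1,2,4,5} → only 6 remains.
D4 = 4: row 4 has {1,2,3,5,6}; col 4 has {1,2,3,5,6}; box has {1,2,3,5,6} → only 4 remains.

561432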